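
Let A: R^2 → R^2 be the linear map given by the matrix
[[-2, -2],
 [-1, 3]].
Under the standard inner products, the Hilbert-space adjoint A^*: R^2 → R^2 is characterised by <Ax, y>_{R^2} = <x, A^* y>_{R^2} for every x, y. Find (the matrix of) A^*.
A^* = A^T =
[[-2, -1],
 [-2, 3]]

For real matrices with standard dot products, the defining identity <Ax, y> = <x, A^* y> gives (Ax)^T y = x^T (A^*) y, i.e. x^T A^T y = x^T (A^*) y. Since this holds for all x, y, we must have A^* = A^T. Therefore
A^* =
[[-2, -1],
 [-2, 3]].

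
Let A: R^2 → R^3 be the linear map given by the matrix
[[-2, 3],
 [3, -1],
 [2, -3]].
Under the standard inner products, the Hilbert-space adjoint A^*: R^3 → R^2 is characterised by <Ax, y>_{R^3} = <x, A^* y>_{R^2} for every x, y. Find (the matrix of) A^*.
A^* = A^T =
[[-2, 3, 2],
 [3, -1, -3]]

For real matrices with standard dot products, the defining identity <Ax, y> = <x, A^* y> gives (Ax)^T y = x^T (A^*) y, i.e. x^T A^T y = x^T (A^*) y. Since this holds for all x, y, we must have A^* = A^T. Therefore
A^* =
[[-2, 3, 2],
 [3, -1, -3]].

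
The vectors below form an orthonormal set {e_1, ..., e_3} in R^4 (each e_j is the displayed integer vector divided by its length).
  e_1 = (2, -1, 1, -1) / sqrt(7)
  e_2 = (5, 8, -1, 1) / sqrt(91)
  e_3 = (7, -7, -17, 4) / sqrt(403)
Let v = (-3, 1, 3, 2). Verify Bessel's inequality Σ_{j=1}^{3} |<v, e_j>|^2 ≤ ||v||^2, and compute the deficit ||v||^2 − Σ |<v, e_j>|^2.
Σ |<v, e_j>|^2 = 569/31; ||v||^2 = 23; deficit = 144/31

Write each e_j = u_j / sqrt(<u_j, u_j>) where u_j is the displayed integer vector. Then <v, e_j> = <v, u_j> / sqrt(<u_j, u_j>), so |<v, e_j>|^2 = <v, u_j>^2 / <u_j, u_j>.
Coefficients: <v, e_1> = -6/sqrt(7), <v, e_2> = -8/sqrt(91), <v, e_3> = -71/sqrt(403).
Square and sum: Σ |<v, e_j>|^2 = 569/31.
Compute ||v||^2 = v·v = 23.
Deficit = 23 − 569/31 = 144/31 ≥ 0, confirming Bessel's inequality. (The deficit equals ||v − Σ <v,e_j> e_j||^2, the squared distance from v to span{e_j}.)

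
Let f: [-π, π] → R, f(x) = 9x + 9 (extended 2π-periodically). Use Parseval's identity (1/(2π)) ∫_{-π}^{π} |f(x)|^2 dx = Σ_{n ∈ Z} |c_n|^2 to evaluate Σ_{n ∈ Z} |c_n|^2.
Σ |c_n|^2 = 27π^2 + 81

Expand and integrate term by term over [-π, π]:
  ∫ (9x)^2 dx = 81·(2π^3/3); ∫ 2·9·(9)·x dx = 0 (odd integrand); ∫ 9^2 dx = 81·2π.
So (1/(2π)) ∫_{-π}^{π} (9x + 9)^2 dx = 81π^2/3 + 81 = 27π^2 + 81.
Parseval ⇒ Σ |c_n|^2 = 27π^2 + 81.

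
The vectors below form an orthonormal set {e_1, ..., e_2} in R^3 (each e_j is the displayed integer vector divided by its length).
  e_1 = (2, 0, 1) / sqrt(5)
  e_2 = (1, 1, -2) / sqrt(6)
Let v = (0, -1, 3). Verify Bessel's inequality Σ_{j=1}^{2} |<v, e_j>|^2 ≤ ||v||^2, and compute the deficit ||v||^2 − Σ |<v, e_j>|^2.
Σ |<v, e_j>|^2 = 299/30; ||v||^2 = 10; deficit = 1/30

Write each e_j = u_j / sqrt(<u_j, u_j>) where u_j is the displayed integer vector. Then <v, e_j> = <v, u_j> / sqrt(<u_j, u_j>), so |<v, e_j>|^2 = <v, u_j>^2 / <u_j, u_j>.
Coefficients: <v, e_1> = 3/sqrt(5), <v, e_2> = -7/sqrt(6).
Square and sum: Σ |<v, e_j>|^2 = 299/30.
Compute ||v||^2 = v·v = 10.
Deficit = 10 − 299/30 = 1/30 ≥ 0, confirming Bessel's inequality. (The deficit equals ||v − Σ <v,e_j> e_j||^2, the squared distance from v to span{e_j}.)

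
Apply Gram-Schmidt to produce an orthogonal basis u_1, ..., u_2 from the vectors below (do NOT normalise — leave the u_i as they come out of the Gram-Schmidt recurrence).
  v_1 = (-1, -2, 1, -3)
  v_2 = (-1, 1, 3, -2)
Orthogonal basis:
  u_1 = (-1, -2, 1, -3)
  u_2 = (-7/15, 31/15, 37/15, -2/5)

Apply the Gram-Schmidt recurrence
  u_1 = v_1
  u_i = v_i − Σ_{j<i} ((v_i · u_j) / (u_j · u_j)) · u_j.

Step by step this gives:
  u_1 = (-1, -2, 1, -3)
  u_2 = (-7/15, 31/15, 37/15, -2/5)

Orthogonality check:
  u_2 · u_1 = 0 (should be 0)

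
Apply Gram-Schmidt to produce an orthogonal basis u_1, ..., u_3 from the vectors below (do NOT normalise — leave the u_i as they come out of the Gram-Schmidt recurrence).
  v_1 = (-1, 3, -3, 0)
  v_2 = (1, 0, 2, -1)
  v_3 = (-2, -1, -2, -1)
Orthogonal basis:
  u_1 = (-1, 3, -3, 0)
  u_2 = (12/19, 21/19, 17/19, -1)
  u_3 = (-15/13, -10/13, -5/13, -25/13)

Apply the Gram-Schmidt recurrence
  u_1 = v_1
  u_i = v_i − Σ_{j<i} ((v_i · u_j) / (u_j · u_j)) · u_j.

Step by step this gives:
  u_1 = (-1, 3, -3, 0)
  u_2 = (12/19, 21/19, 17/19, -1)
  u_3 = (-15/13, -10/13, -5/13, -25/13)

Orthogonality check:
  u_2 · u_1 = 0 (should be 0)
  u_3 · u_1 = 0 (should be 0)
  u_3 · u_2 = 0 (should be 0)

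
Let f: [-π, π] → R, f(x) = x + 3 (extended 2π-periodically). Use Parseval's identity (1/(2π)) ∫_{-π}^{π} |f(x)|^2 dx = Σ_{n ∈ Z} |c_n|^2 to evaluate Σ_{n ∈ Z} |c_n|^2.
Σ |c_n|^2 = π^2/3 + 9

Expand and integrate term by term over [-π, π]:
  ∫ (x)^2 dx = 1·(2π^3/3); ∫ 2·1·(3)·x dx = 0 (odd integrand); ∫ 3^2 dx = 9·2π.
So (1/(2π)) ∫_{-π}^{π} (x + 3)^2 dx = 1π^2/3 + 9 = π^2/3 + 9.
Parseval ⇒ Σ |c_n|^2 = π^2/3 + 9.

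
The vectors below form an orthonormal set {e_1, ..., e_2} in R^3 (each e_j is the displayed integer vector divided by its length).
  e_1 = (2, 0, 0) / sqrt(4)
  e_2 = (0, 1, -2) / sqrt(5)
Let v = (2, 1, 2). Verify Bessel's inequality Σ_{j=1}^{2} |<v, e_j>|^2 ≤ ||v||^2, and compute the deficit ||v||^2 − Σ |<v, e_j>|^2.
Σ |<v, e_j>|^2 = 29/5; ||v||^2 = 9; deficit = 16/5

Write each e_j = u_j / sqrt(<u_j, u_j>) where u_j is the displayed integer vector. Then <v, e_j> = <v, u_j> / sqrt(<u_j, u_j>), so |<v, e_j>|^2 = <v, u_j>^2 / <u_j, u_j>.
Coefficients: <v, e_1> = 4/sqrt(4), <v, e_2> = -3/sqrt(5).
Square and sum: Σ |<v, e_j>|^2 = 29/5.
Compute ||v||^2 = v·v = 9.
Deficit = 9 − 29/5 = 16/5 ≥ 0, confirming Bessel's inequality. (The deficit equals ||v − Σ <v,e_j> e_j||^2, the squared distance from v to span{e_j}.)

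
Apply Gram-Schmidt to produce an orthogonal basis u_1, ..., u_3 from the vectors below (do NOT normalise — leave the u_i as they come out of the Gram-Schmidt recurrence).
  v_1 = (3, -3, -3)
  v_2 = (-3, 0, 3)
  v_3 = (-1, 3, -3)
Orthogonal basis:
  u_1 = (3, -3, -3)
  u_2 = (-1, -2, 1)
  u_3 = (-2, 0, -2)

Apply the Gram-Schmidt recurrence
  u_1 = v_1
  u_i = v_i − Σ_{j<i} ((v_i · u_j) / (u_j · u_j)) · u_j.

Step by step this gives:
  u_1 = (3, -3, -3)
  u_2 = (-1, -2, 1)
  u_3 = (-2, 0, -2)

Orthogonality check:
  u_2 · u_1 = 0 (should be 0)
  u_3 · u_1 = 0 (should be 0)
  u_3 · u_2 = 0 (should be 0)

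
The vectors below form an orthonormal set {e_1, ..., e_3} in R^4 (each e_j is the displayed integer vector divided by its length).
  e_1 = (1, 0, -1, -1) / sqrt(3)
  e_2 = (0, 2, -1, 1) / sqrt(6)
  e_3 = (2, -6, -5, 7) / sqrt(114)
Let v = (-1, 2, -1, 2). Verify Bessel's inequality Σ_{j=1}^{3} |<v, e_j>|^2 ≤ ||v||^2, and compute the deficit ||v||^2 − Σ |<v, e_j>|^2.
Σ |<v, e_j>|^2 = 554/57; ||v||^2 = 10; deficit = 16/57

Write each e_j = u_j / sqrt(<u_j, u_j>) where u_j is the displayed integer vector. Then <v, e_j> = <v, u_j> / sqrt(<u_j, u_j>), so |<v, e_j>|^2 = <v, u_j>^2 / <u_j, u_j>.
Coefficients: <v, e_1> = -2/sqrt(3), <v, e_2> = 7/sqrt(6), <v, e_3> = 5/sqrt(114).
Square and sum: Σ |<v, e_j>|^2 = 554/57.
Compute ||v||^2 = v·v = 10.
Deficit = 10 − 554/57 = 16/57 ≥ 0, confirming Bessel's inequality. (The deficit equals ||v − Σ <v,e_j> e_j||^2, the squared distance from v to span{e_j}.)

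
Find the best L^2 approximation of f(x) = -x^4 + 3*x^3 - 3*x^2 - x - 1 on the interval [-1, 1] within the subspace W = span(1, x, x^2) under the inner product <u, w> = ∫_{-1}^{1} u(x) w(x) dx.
g(x) = -27*x^2/7 + 4*x/5 - 32/35

The best approximation g ∈ W is the orthogonal projection of f onto W. Writing g = a_0 + a_1 x + a_2 x^2, the coefficients solve the normal equations G · a = b where
  G_{ij} = <φ_i, φ_j> and b_i = <f, φ_i>, with φ_0 = 1, φ_1 = x, φ_2 = x^2.
G =
  [2, 0, 2/3]
  [0, 2/3, 0]
  [2/3, 0, 2/5],
b = (-22/5, 8/15, -226/105).
Solving gives a_0 = -32/35, a_1 = 4/5, a_2 = -27/7, so
  g(x) = -27*x^2/7 + 4*x/5 - 32/35.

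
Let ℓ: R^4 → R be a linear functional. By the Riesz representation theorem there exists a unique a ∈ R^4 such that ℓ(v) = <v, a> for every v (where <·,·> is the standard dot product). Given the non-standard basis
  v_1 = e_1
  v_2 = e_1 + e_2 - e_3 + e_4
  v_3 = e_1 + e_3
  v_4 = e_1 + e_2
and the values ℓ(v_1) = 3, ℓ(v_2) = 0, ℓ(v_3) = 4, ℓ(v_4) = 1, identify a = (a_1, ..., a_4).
a = (3, -2, 1, 0)

Write a = (a_1, ..., a_4) in the standard basis. For each basis vector v_i, ℓ(v_i) = <v_i, a> is a linear equation in the a_j's. Collect the n equations into a matrix system V a = ℓ, where row i of V is v_i (expressed in the standard basis). Since V is invertible (lower-triangular with 1s on the diagonal, up to permutation), solve by back-substitution:
  V =
[[1, 0, 0, 0],
 [1, 1, -1, 1],
 [1, 0, 1, 0],
 [1, 1, 0, 0]]
  V a = (3, 0, 4, 1)
Solving gives a = (3, -2, 1, 0).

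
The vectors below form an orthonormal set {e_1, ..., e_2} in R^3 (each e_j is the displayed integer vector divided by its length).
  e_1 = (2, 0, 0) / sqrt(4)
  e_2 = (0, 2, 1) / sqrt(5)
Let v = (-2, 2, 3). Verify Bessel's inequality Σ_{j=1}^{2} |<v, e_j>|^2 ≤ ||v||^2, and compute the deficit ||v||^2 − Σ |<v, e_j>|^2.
Σ |<v, e_j>|^2 = 69/5; ||v||^2 = 17; deficit = 16/5

Write each e_j = u_j / sqrt(<u_j, u_j>) where u_j is the displayed integer vector. Then <v, e_j> = <v, u_j> / sqrt(<u_j, u_j>), so |<v, e_j>|^2 = <v, u_j>^2 / <u_j, u_j>.
Coefficients: <v, e_1> = -4/sqrt(4), <v, e_2> = 7/sqrt(5).
Square and sum: Σ |<v, e_j>|^2 = 69/5.
Compute ||v||^2 = v·v = 17.
Deficit = 17 − 69/5 = 16/5 ≥ 0, confirming Bessel's inequality. (The deficit equals ||v − Σ <v,e_j> e_j||^2, the squared distance from v to span{e_j}.)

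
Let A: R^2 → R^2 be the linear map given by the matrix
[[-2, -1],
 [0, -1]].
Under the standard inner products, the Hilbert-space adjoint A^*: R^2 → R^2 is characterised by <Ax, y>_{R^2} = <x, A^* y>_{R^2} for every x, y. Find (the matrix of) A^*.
A^* = A^T =
[[-2, 0],
 [-1, -1]]

For real matrices with standard dot products, the defining identity <Ax, y> = <x, A^* y> gives (Ax)^T y = x^T (A^*) y, i.e. x^T A^T y = x^T (A^*) y. Since this holds for all x, y, we must have A^* = A^T. Therefore
A^* =
[[-2, 0],
 [-1, -1]].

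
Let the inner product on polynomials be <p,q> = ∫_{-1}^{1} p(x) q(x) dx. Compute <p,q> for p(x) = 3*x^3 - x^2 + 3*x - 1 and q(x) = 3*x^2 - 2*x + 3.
<p,q> = -88/5

Expand the product: p(x)·q(x) = 9*x^5 - 9*x^4 + 20*x^3 - 12*x^2 + 11*x - 3.
∫_{-1}^{1} of each monomial x^k gives [2/(k+1) if k even, 0 if k odd]. Integrating term-by-term (or equivalently evaluating the antiderivative F(x) = 3*x^6/2 - 9*x^5/5 + 5*x^4 - 4*x^3 + 11*x^2/2 - 3*x at the endpoints):
  F(1) − F(−1) = 16/5 − (104/5) = -88/5.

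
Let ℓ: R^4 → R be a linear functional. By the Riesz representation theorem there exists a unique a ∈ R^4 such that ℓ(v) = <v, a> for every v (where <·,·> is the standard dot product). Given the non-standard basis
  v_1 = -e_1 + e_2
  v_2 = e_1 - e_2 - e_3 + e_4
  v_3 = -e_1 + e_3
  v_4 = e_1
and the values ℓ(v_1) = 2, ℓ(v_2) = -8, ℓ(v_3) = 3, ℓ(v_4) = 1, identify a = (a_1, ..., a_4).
a = (1, 3, 4, -2)

Write a = (a_1, ..., a_4) in the standard basis. For each basis vector v_i, ℓ(v_i) = <v_i, a> is a linear equation in the a_j's. Collect the n equations into a matrix system V a = ℓ, where row i of V is v_i (expressed in the standard basis). Since V is invertible (lower-triangular with 1s on the diagonal, up to permutation), solve by back-substitution:
  V =
[[-1, 1, 0, 0],
 [1, -1, -1, 1],
 [-1, 0, 1, 0],
 [1, 0, 0, 0]]
  V a = (2, -8, 3, 1)
Solving gives a = (1, 3, 4, -2).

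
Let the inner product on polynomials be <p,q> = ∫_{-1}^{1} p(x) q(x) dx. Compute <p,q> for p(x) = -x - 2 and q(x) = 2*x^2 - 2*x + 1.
<p,q> = -16/3

Expand the product: p(x)·q(x) = -2*x^3 - 2*x^2 + 3*x - 2.
∫_{-1}^{1} of each monomial x^k gives [2/(k+1) if k even, 0 if k odd]. Integrating term-by-term (or equivalently evaluating the antiderivative F(x) = -x^4/2 - 2*x^3/3 + 3*x^2/2 - 2*x at the endpoints):
  F(1) − F(−1) = -5/3 − (11/3) = -16/3.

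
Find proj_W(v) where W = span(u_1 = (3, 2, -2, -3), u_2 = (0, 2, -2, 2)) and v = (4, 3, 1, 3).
proj_W(v) = (48/77, 155/77, -155/77, 75/77)

Set up U = [u_1 | ... | u_2] ∈ R^(4×2). The projector onto W = col(U) is P = U (U^T U)^(-1) U^T.
Compute U^T U =
  [26, 2]
  [2, 12],
and U^T v = (7, 10).
Solve U^T U · c = U^T v for the coefficients: c = (16/77, 123/154). The projection is proj_W(v) = U c.
Check: (v - proj_W(v)) · u_1 = 0  (should be 0).
Check: (v - proj_W(v)) · u_2 = 0  (should be 0).
Result: proj_W(v) = (48/77, 155/77, -155/77, 75/77).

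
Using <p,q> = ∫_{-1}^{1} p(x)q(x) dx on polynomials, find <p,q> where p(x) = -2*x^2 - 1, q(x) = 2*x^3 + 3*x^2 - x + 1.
<p,q> = -116/15

Expand the product: p(x)·q(x) = -4*x^5 - 6*x^4 - 5*x^2 + x - 1.
∫_{-1}^{1} of each monomial x^k gives [2/(k+1) if k even, 0 if k odd]. Integrating term-by-term (or equivalently evaluating the antiderivative F(x) = -2*x^6/3 - 6*x^5/5 - 5*x^3/3 + x^2/2 - x at the endpoints):
  F(1) − F(−1) = -121/30 − (37/10) = -116/15.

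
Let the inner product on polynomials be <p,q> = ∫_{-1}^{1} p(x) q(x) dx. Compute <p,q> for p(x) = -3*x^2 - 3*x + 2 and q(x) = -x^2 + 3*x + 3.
<p,q> = -2/15

Expand the product: p(x)·q(x) = 3*x^4 - 6*x^3 - 20*x^2 - 3*x + 6.
∫_{-1}^{1} of each monomial x^k gives [2/(k+1) if k even, 0 if k odd]. Integrating term-by-term (or equivalently evaluating the antiderivative F(x) = 3*x^5/5 - 3*x^4/2 - 20*x^3/3 - 3*x^2/2 + 6*x at the endpoints):
  F(1) − F(−1) = -46/15 − (-44/15) = -2/15.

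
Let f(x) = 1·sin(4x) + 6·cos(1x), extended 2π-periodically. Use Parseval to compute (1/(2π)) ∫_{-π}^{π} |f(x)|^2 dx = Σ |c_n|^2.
Σ |c_n|^2 = 37/2

Expand |f|^2 and use orthogonality of {sin(nx), cos(mx)} on [-π, π]:
  ∫_{-π}^{π} sin(nx)^2 dx = π, ∫ cos(mx)^2 dx = π, and cross terms integrate to 0.
So ∫_{-π}^{π} f(x)^2 dx = 1^2 · π + 6^2 · π = (1 + 36)π.
Divide by 2π: (1 + 36)/2 = 37/2.
By Parseval, this equals Σ |c_n|^2.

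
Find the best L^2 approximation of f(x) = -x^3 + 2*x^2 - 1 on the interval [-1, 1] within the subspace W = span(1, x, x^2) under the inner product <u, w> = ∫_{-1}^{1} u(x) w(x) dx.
g(x) = 2*x^2 - 3*x/5 - 1

The best approximation g ∈ W is the orthogonal projection of f onto W. Writing g = a_0 + a_1 x + a_2 x^2, the coefficients solve the normal equations G · a = b where
  G_{ij} = <φ_i, φ_j> and b_i = <f, φ_i>, with φ_0 = 1, φ_1 = x, φ_2 = x^2.
G =
  [2, 0, 2/3]
  [0, 2/3, 0]
  [2/3, 0, 2/5],
b = (-2/3, -2/5, 2/15).
Solving gives a_0 = -1, a_1 = -3/5, a_2 = 2, so
  g(x) = 2*x^2 - 3*x/5 - 1.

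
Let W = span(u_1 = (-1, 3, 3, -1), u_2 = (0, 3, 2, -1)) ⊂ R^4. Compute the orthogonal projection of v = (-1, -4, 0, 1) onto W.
proj_W(v) = (-5/3, -7/2, -2/3, 7/6)

Set up U = [u_1 | ... | u_2] ∈ R^(4×2). The projector onto W = col(U) is P = U (U^T U)^(-1) U^T.
Compute U^T U =
  [20, 16]
  [16, 14],
and U^T v = (-12, -13).
Solve U^T U · c = U^T v for the coefficients: c = (5/3, -17/6). The projection is proj_W(v) = U c.
Check: (v - proj_W(v)) · u_1 = 0  (should be 0).
Check: (v - proj_W(v)) · u_2 = 0  (should be 0).
Result: proj_W(v) = (-5/3, -7/2, -2/3, 7/6).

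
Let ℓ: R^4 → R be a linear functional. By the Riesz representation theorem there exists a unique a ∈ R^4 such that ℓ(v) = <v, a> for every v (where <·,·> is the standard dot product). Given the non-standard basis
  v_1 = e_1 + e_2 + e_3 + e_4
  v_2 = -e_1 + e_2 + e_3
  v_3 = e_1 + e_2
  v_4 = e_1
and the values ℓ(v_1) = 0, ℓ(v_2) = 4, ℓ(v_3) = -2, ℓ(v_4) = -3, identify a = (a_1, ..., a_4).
a = (-3, 1, 0, 2)

Write a = (a_1, ..., a_4) in the standard basis. For each basis vector v_i, ℓ(v_i) = <v_i, a> is a linear equation in the a_j's. Collect the n equations into a matrix system V a = ℓ, where row i of V is v_i (expressed in the standard basis). Since V is invertible (lower-triangular with 1s on the diagonal, up to permutation), solve by back-substitution:
  V =
[[1, 1, 1, 1],
 [-1, 1, 1, 0],
 [1, 1, 0, 0],
 [1, 0, 0, 0]]
  V a = (0, 4, -2, -3)
Solving gives a = (-3, 1, 0, 2).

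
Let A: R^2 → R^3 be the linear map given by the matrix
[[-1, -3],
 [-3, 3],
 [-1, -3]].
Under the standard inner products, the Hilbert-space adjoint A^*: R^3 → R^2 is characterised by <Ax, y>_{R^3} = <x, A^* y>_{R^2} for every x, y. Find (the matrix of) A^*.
A^* = A^T =
[[-1, -3, -1],
 [-3, 3, -3]]

For real matrices with standard dot products, the defining identity <Ax, y> = <x, A^* y> gives (Ax)^T y = x^T (A^*) y, i.e. x^T A^T y = x^T (A^*) y. Since this holds for all x, y, we must have A^* = A^T. Therefore
A^* =
[[-1, -3, -1],
 [-3, 3, -3]].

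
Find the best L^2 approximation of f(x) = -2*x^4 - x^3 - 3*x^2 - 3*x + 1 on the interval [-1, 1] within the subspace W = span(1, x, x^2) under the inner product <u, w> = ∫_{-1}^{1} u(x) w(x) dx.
g(x) = -33*x^2/7 - 18*x/5 + 41/35

The best approximation g ∈ W is the orthogonal projection of f onto W. Writing g = a_0 + a_1 x + a_2 x^2, the coefficients solve the normal equations G · a = b where
  G_{ij} = <φ_i, φ_j> and b_i = <f, φ_i>, with φ_0 = 1, φ_1 = x, φ_2 = x^2.
G =
  [2, 0, 2/3]
  [0, 2/3, 0]
  [2/3, 0, 2/5],
b = (-4/5, -12/5, -116/105).
Solving gives a_0 = 41/35, a_1 = -18/5, a_2 = -33/7, so
  g(x) = -33*x^2/7 - 18*x/5 + 41/35.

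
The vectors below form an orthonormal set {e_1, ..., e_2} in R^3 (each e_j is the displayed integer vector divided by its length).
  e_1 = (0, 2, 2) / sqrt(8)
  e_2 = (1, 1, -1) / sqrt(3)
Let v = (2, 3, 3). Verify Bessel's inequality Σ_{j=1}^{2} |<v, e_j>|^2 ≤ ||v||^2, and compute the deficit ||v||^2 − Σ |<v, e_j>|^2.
Σ |<v, e_j>|^2 = 58/3; ||v||^2 = 22; deficit = 8/3

Write each e_j = u_j / sqrt(<u_j, u_j>) where u_j is the displayed integer vector. Then <v, e_j> = <v, u_j> / sqrt(<u_j, u_j>), so |<v, e_j>|^2 = <v, u_j>^2 / <u_j, u_j>.
Coefficients: <v, e_1> = 12/sqrt(8), <v, e_2> = 2/sqrt(3).
Square and sum: Σ |<v, e_j>|^2 = 58/3.
Compute ||v||^2 = v·v = 22.
Deficit = 22 − 58/3 = 8/3 ≥ 0, confirming Bessel's inequality. (The deficit equals ||v − Σ <v,e_j> e_j||^2, the squared distance from v to span{e_j}.)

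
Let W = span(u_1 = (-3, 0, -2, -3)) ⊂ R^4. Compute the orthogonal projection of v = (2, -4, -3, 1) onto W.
proj_W(v) = (9/22, 0, 3/11, 9/22)

Set up U = [u_1 | ... | u_1] ∈ R^(4×1). The projector onto W = col(U) is P = U (U^T U)^(-1) U^T.
Compute U^T U =
  [22],
and U^T v = (-3).
Solve U^T U · c = U^T v for the coefficients: c = (-3/22). The projection is proj_W(v) = U c.
Check: (v - proj_W(v)) · u_1 = 0  (should be 0).
Result: proj_W(v) = (9/22, 0, 3/11, 9/22).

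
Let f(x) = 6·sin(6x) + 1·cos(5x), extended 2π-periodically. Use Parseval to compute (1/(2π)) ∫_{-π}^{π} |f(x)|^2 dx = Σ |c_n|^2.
Σ |c_n|^2 = 37/2

Expand |f|^2 and use orthogonality of {sin(nx), cos(mx)} on [-π, π]:
  ∫_{-π}^{π} sin(nx)^2 dx = π, ∫ cos(mx)^2 dx = π, and cross terms integrate to 0.
So ∫_{-π}^{π} f(x)^2 dx = 6^2 · π + 1^2 · π = (36 + 1)π.
Divide by 2π: (36 + 1)/2 = 37/2.
By Parseval, this equals Σ |c_n|^2.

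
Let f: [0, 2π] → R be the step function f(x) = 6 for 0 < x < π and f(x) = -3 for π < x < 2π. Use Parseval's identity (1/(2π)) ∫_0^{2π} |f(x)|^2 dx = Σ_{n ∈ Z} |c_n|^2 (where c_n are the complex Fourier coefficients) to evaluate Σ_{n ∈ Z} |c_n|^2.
Σ |c_n|^2 = 45/2

Parseval equates the L^2 energy of f (normalised by 1/(2π)) with the ℓ^2 sum of its Fourier coefficients: (1/(2π)) ∫_0^{2π} |f|^2 = Σ |c_n|^2.
Compute the left side: (1/(2π)) [∫_0^π 6^2 dx + ∫_π^{2π} (-3)^2 dx] = (1/(2π)) · (36π + 9π) = (36 + 9)/2 = 45/2.
So Σ_{n ∈ Z} |c_n|^2 = 45/2.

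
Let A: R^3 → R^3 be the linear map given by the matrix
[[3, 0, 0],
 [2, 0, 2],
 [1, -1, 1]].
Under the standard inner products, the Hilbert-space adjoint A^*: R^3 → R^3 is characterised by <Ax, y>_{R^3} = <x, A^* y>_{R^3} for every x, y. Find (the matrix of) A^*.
A^* = A^T =
[[3, 2, 1],
 [0, 0, -1],
 [0, 2, 1]]

For real matrices with standard dot products, the defining identity <Ax, y> = <x, A^* y> gives (Ax)^T y = x^T (A^*) y, i.e. x^T A^T y = x^T (A^*) y. Since this holds for all x, y, we must have A^* = A^T. Therefore
A^* =
[[3, 2, 1],
 [0, 0, -1],
 [0, 2, 1]].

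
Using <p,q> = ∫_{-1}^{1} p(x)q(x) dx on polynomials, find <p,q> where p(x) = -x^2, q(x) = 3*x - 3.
<p,q> = 2

Expand the product: p(x)·q(x) = -3*x^3 + 3*x^2.
∫_{-1}^{1} of each monomial x^k gives [2/(k+1) if k even, 0 if k odd]. Integrating term-by-term (or equivalently evaluating the antiderivative F(x) = -3*x^4/4 + x^3 at the endpoints):
  F(1) − F(−1) = 1/4 − (-7/4) = 2.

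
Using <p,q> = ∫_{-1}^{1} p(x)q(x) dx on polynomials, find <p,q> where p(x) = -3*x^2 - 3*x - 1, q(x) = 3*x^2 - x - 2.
<p,q> = 22/5

Expand the product: p(x)·q(x) = -9*x^4 - 6*x^3 + 6*x^2 + 7*x + 2.
∫_{-1}^{1} of each monomial x^k gives [2/(k+1) if k even, 0 if k odd]. Integrating term-by-term (or equivalently evaluating the antiderivative F(x) = -9*x^5/5 - 3*x^4/2 + 2*x^3 + 7*x^2/2 + 2*x at the endpoints):
  F(1) − F(−1) = 21/5 − (-1/5) = 22/5.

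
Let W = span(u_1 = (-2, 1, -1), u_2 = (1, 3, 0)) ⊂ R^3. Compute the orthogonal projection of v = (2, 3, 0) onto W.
proj_W(v) = (109/59, 180/59, 21/59)

Set up U = [u_1 | ... | u_2] ∈ R^(3×2). The projector onto W = col(U) is P = U (U^T U)^(-1) U^T.
Compute U^T U =
  [6, 1]
  [1, 10],
and U^T v = (-1, 11).
Solve U^T U · c = U^T v for the coefficients: c = (-21/59, 67/59). The projection is proj_W(v) = U c.
Check: (v - proj_W(v)) · u_1 = 0  (should be 0).
Check: (v - proj_W(v)) · u_2 = 0  (should be 0).
Result: proj_W(v) = (109/59, 180/59, 21/59).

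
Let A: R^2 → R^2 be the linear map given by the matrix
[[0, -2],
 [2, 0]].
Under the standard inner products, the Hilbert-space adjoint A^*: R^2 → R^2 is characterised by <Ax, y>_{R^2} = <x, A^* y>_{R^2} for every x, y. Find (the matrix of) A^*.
A^* = A^T =
[[0, 2],
 [-2, 0]]

For real matrices with standard dot products, the defining identity <Ax, y> = <x, A^* y> gives (Ax)^T y = x^T (A^*) y, i.e. x^T A^T y = x^T (A^*) y. Since this holds for all x, y, we must have A^* = A^T. Therefore
A^* =
[[0, 2],
 [-2, 0]].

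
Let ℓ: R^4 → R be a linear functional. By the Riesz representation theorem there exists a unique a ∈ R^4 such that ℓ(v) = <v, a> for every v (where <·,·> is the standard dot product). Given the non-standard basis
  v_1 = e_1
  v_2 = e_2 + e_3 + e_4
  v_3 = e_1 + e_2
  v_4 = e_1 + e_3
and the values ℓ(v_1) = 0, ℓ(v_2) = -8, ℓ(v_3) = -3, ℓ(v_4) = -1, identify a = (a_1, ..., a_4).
a = (0, -3, -1, -4)

Write a = (a_1, ..., a_4) in the standard basis. For each basis vector v_i, ℓ(v_i) = <v_i, a> is a linear equation in the a_j's. Collect the n equations into a matrix system V a = ℓ, where row i of V is v_i (expressed in the standard basis). Since V is invertible (lower-triangular with 1s on the diagonal, up to permutation), solve by back-substitution:
  V =
[[1, 0, 0, 0],
 [0, 1, 1, 1],
 [1, 1, 0, 0],
 [1, 0, 1, 0]]
  V a = (0, -8, -3, -1)
Solving gives a = (0, -3, -1, -4).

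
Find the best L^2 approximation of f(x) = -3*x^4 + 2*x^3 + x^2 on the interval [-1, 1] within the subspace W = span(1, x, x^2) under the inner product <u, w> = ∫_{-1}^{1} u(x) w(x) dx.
g(x) = -11*x^2/7 + 6*x/5 + 9/35

The best approximation g ∈ W is the orthogonal projection of f onto W. Writing g = a_0 + a_1 x + a_2 x^2, the coefficients solve the normal equations G · a = b where
  G_{ij} = <φ_i, φ_j> and b_i = <f, φ_i>, with φ_0 = 1, φ_1 = x, φ_2 = x^2.
G =
  [2, 0, 2/3]
  [0, 2/3, 0]
  [2/3, 0, 2/5],
b = (-8/15, 4/5, -16/35).
Solving gives a_0 = 9/35, a_1 = 6/5, a_2 = -11/7, so
  g(x) = -11*x^2/7 + 6*x/5 + 9/35.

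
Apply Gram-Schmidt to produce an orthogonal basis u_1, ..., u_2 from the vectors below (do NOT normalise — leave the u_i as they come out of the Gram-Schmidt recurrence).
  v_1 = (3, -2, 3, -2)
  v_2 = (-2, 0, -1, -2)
Orthogonal basis:
  u_1 = (3, -2, 3, -2)
  u_2 = (-37/26, -5/13, -11/26, -31/13)

Apply the Gram-Schmidt recurrence
  u_1 = v_1
  u_i = v_i − Σ_{j<i} ((v_i · u_j) / (u_j · u_j)) · u_j.

Step by step this gives:
  u_1 = (3, -2, 3, -2)
  u_2 = (-37/26, -5/13, -11/26, -31/13)

Orthogonality check:
  u_2 · u_1 = 0 (should be 0)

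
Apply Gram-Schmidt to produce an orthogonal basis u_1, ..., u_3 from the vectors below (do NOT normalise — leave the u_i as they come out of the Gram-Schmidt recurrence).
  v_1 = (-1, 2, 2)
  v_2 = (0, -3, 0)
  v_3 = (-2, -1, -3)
Orthogonal basis:
  u_1 = (-1, 2, 2)
  u_2 = (-2/3, -5/3, 4/3)
  u_3 = (-14/5, 0, -7/5)

Apply the Gram-Schmidt recurrence
  u_1 = v_1
  u_i = v_i − Σ_{j<i} ((v_i · u_j) / (u_j · u_j)) · u_j.

Step by step this gives:
  u_1 = (-1, 2, 2)
  u_2 = (-2/3, -5/3, 4/3)
  u_3 = (-14/5, 0, -7/5)

Orthogonality check:
  u_2 · u_1 = 0 (should be 0)
  u_3 · u_1 = 0 (should be 0)
  u_3 · u_2 = 0 (should be 0)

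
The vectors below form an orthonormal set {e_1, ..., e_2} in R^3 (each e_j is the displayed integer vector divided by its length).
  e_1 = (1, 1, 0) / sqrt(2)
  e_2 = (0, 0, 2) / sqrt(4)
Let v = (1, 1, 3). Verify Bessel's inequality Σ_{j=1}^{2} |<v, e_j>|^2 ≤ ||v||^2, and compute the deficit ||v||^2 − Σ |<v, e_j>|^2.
Σ |<v, e_j>|^2 = 11; ||v||^2 = 11; deficit = 0

Write each e_j = u_j / sqrt(<u_j, u_j>) where u_j is the displayed integer vector. Then <v, e_j> = <v, u_j> / sqrt(<u_j, u_j>), so |<v, e_j>|^2 = <v, u_j>^2 / <u_j, u_j>.
Coefficients: <v, e_1> = 2/sqrt(2), <v, e_2> = 6/sqrt(4).
Square and sum: Σ |<v, e_j>|^2 = 11.
Compute ||v||^2 = v·v = 11.
Deficit = 11 − 11 = 0 ≥ 0, confirming Bessel's inequality. (The deficit equals ||v − Σ <v,e_j> e_j||^2, the squared distance from v to span{e_j}.)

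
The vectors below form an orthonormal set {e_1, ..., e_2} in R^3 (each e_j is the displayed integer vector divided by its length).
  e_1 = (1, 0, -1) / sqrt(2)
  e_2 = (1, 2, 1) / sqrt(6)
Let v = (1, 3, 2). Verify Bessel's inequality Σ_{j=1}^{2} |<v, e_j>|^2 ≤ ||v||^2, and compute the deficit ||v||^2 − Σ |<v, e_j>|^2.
Σ |<v, e_j>|^2 = 14; ||v||^2 = 14; deficit = 0

Write each e_j = u_j / sqrt(<u_j, u_j>) where u_j is the displayed integer vector. Then <v, e_j> = <v, u_j> / sqrt(<u_j, u_j>), so |<v, e_j>|^2 = <v, u_j>^2 / <u_j, u_j>.
Coefficients: <v, e_1> = -1/sqrt(2), <v, e_2> = 9/sqrt(6).
Square and sum: Σ |<v, e_j>|^2 = 14.
Compute ||v||^2 = v·v = 14.
Deficit = 14 − 14 = 0 ≥ 0, confirming Bessel's inequality. (The deficit equals ||v − Σ <v,e_j> e_j||^2, the squared distance from v to span{e_j}.)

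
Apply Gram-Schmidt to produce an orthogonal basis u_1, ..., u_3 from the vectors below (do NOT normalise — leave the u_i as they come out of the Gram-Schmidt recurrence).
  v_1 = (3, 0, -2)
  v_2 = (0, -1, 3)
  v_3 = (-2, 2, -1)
Orthogonal basis:
  u_1 = (3, 0, -2)
  u_2 = (18/13, -1, 27/13)
  u_3 = (11/47, 99/94, 33/94)

Apply the Gram-Schmidt recurrence
  u_1 = v_1
  u_i = v_i − Σ_{j<i} ((v_i · u_j) / (u_j · u_j)) · u_j.

Step by step this gives:
  u_1 = (3, 0, -2)
  u_2 = (18/13, -1, 27/13)
  u_3 = (11/47, 99/94, 33/94)

Orthogonality check:
  u_2 · u_1 = 0 (should be 0)
  u_3 · u_1 = 0 (should be 0)
  u_3 · u_2 = 0 (should be 0)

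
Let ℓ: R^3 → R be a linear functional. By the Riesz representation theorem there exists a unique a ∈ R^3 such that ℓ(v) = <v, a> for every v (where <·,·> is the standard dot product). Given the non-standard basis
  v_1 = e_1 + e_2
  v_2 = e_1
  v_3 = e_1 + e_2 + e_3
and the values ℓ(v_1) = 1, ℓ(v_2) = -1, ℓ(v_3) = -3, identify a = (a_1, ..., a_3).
a = (-1, 2, -4)

Write a = (a_1, ..., a_3) in the standard basis. For each basis vector v_i, ℓ(v_i) = <v_i, a> is a linear equation in the a_j's. Collect the n equations into a matrix system V a = ℓ, where row i of V is v_i (expressed in the standard basis). Since V is invertible (lower-triangular with 1s on the diagonal, up to permutation), solve by back-substitution:
  V =
[[1, 1, 0],
 [1, 0, 0],
 [1, 1, 1]]
  V a = (1, -1, -3)
Solving gives a = (-1, 2, -4).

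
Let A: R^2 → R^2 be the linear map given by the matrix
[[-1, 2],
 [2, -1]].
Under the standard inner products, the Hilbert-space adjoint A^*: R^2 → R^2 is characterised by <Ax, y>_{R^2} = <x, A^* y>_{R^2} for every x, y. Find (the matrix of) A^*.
A^* = A^T =
[[-1, 2],
 [2, -1]]

For real matrices with standard dot products, the defining identity <Ax, y> = <x, A^* y> gives (Ax)^T y = x^T (A^*) y, i.e. x^T A^T y = x^T (A^*) y. Since this holds for all x, y, we must have A^* = A^T. Therefore
A^* =
[[-1, 2],
 [2, -1]].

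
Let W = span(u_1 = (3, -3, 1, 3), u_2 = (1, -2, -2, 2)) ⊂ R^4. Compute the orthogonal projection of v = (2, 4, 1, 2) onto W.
proj_W(v) = (14/39, 11/39, 21/13, -11/39)

Set up U = [u_1 | ... | u_2] ∈ R^(4×2). The projector onto W = col(U) is P = U (U^T U)^(-1) U^T.
Compute U^T U =
  [28, 13]
  [13, 13],
and U^T v = (1, -4).
Solve U^T U · c = U^T v for the coefficients: c = (1/3, -25/39). The projection is proj_W(v) = U c.
Check: (v - proj_W(v)) · u_1 = 0  (should be 0).
Check: (v - proj_W(v)) · u_2 = 0  (should be 0).
Result: proj_W(v) = (14/39, 11/39, 21/13, -11/39).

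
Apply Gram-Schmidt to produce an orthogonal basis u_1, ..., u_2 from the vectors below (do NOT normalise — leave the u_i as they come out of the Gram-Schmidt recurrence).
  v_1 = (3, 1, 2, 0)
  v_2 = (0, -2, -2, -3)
Orthogonal basis:
  u_1 = (3, 1, 2, 0)
  u_2 = (9/7, -11/7, -8/7, -3)

Apply the Gram-Schmidt recurrence
  u_1 = v_1
  u_i = v_i − Σ_{j<i} ((v_i · u_j) / (u_j · u_j)) · u_j.

Step by step this gives:
  u_1 = (3, 1, 2, 0)
  u_2 = (9/7, -11/7, -8/7, -3)

Orthogonality check:
  u_2 · u_1 = 0 (should be 0)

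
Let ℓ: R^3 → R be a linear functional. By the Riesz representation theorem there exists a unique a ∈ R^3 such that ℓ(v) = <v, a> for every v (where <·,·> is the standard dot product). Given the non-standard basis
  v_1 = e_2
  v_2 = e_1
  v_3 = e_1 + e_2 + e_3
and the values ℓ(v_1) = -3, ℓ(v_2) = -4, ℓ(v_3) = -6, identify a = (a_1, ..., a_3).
a = (-4, -3, 1)

Write a = (a_1, ..., a_3) in the standard basis. For each basis vector v_i, ℓ(v_i) = <v_i, a> is a linear equation in the a_j's. Collect the n equations into a matrix system V a = ℓ, where row i of V is v_i (expressed in the standard basis). Since V is invertible (lower-triangular with 1s on the diagonal, up to permutation), solve by back-substitution:
  V =
[[0, 1, 0],
 [1, 0, 0],
 [1, 1, 1]]
  V a = (-3, -4, -6)
Solving gives a = (-4, -3, 1).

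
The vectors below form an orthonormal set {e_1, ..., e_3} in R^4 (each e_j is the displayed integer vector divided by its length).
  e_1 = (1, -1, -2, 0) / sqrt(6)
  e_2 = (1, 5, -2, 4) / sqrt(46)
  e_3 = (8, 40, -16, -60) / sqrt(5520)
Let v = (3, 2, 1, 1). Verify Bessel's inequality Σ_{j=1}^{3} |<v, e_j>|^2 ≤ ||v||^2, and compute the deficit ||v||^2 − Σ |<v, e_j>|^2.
Σ |<v, e_j>|^2 = 26/5; ||v||^2 = 15; deficit = 49/5

Write each e_j = u_j / sqrt(<u_j, u_j>) where u_j is the displayed integer vector. Then <v, e_j> = <v, u_j> / sqrt(<u_j, u_j>), so |<v, e_j>|^2 = <v, u_j>^2 / <u_j, u_j>.
Coefficients: <v, e_1> = -1/sqrt(6), <v, e_2> = 15/sqrt(46), <v, e_3> = 28/sqrt(5520).
Square and sum: Σ |<v, e_j>|^2 = 26/5.
Compute ||v||^2 = v·v = 15.
Deficit = 15 − 26/5 = 49/5 ≥ 0, confirming Bessel's inequality. (The deficit equals ||v − Σ <v,e_j> e_j||^2, the squared distance from v to span{e_j}.)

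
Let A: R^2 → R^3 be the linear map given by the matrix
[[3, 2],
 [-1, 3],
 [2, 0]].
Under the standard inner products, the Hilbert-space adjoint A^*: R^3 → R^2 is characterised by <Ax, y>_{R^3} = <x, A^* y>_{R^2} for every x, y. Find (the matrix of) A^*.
A^* = A^T =
[[3, -1, 2],
 [2, 3, 0]]

For real matrices with standard dot products, the defining identity <Ax, y> = <x, A^* y> gives (Ax)^T y = x^T (A^*) y, i.e. x^T A^T y = x^T (A^*) y. Since this holds for all x, y, we must have A^* = A^T. Therefore
A^* =
[[3, -1, 2],
 [2, 3, 0]].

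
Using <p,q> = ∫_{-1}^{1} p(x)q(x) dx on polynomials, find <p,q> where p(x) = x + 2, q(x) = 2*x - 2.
<p,q> = -20/3

Expand the product: p(x)·q(x) = 2*x^2 + 2*x - 4.
∫_{-1}^{1} of each monomial x^k gives [2/(k+1) if k even, 0 if k odd]. Integrating term-by-term (or equivalently evaluating the antiderivative F(x) = 2*x^3/3 + x^2 - 4*x at the endpoints):
  F(1) − F(−1) = -7/3 − (13/3) = -20/3.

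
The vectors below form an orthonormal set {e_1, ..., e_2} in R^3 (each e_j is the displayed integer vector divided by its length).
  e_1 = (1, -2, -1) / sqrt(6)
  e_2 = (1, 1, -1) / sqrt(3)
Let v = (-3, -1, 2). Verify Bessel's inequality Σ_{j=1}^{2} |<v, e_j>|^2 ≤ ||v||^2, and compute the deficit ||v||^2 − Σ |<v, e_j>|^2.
Σ |<v, e_j>|^2 = 27/2; ||v||^2 = 14; deficit = 1/2

Write each e_j = u_j / sqrt(<u_j, u_j>) where u_j is the displayed integer vector. Then <v, e_j> = <v, u_j> / sqrt(<u_j, u_j>), so |<v, e_j>|^2 = <v, u_j>^2 / <u_j, u_j>.
Coefficients: <v, e_1> = -3/sqrt(6), <v, e_2> = -6/sqrt(3).
Square and sum: Σ |<v, e_j>|^2 = 27/2.
Compute ||v||^2 = v·v = 14.
Deficit = 14 − 27/2 = 1/2 ≥ 0, confirming Bessel's inequality. (The deficit equals ||v − Σ <v,e_j> e_j||^2, the squared distance from v to span{e_j}.)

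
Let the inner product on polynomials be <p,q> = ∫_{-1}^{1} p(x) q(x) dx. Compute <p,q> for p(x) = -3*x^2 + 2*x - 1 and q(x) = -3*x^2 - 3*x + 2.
<p,q> = -32/5

Expand the product: p(x)·q(x) = 9*x^4 + 3*x^3 - 9*x^2 + 7*x - 2.
∫_{-1}^{1} of each monomial x^k gives [2/(k+1) if k even, 0 if k odd]. Integrating term-by-term (or equivalently evaluating the antiderivative F(x) = 9*x^5/5 + 3*x^4/4 - 3*x^3 + 7*x^2/2 - 2*x at the endpoints):
  F(1) − F(−1) = 21/20 − (149/20) = -32/5.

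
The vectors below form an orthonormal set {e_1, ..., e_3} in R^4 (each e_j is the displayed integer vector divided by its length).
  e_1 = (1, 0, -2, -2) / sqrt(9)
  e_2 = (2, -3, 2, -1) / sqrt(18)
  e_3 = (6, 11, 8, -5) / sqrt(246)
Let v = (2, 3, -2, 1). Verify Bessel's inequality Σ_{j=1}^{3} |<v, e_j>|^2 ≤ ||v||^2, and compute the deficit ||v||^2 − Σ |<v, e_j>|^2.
Σ |<v, e_j>|^2 = 1190/123; ||v||^2 = 18; deficit = 1024/123

Write each e_j = u_j / sqrt(<u_j, u_j>) where u_j is the displayed integer vector. Then <v, e_j> = <v, u_j> / sqrt(<u_j, u_j>), so |<v, e_j>|^2 = <v, u_j>^2 / <u_j, u_j>.
Coefficients: <v, e_1> = 4/sqrt(9), <v, e_2> = -10/sqrt(18), <v, e_3> = 24/sqrt(246).
Square and sum: Σ |<v, e_j>|^2 = 1190/123.
Compute ||v||^2 = v·v = 18.
Deficit = 18 − 1190/123 = 1024/123 ≥ 0, confirming Bessel's inequality. (The deficit equals ||v − Σ <v,e_j> e_j||^2, the squared distance from v to span{e_j}.)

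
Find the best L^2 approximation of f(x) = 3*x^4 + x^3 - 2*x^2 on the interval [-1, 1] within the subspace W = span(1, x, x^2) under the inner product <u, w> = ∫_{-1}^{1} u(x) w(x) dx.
g(x) = 4*x^2/7 + 3*x/5 - 9/35

The best approximation g ∈ W is the orthogonal projection of f onto W. Writing g = a_0 + a_1 x + a_2 x^2, the coefficients solve the normal equations G · a = b where
  G_{ij} = <φ_i, φ_j> and b_i = <f, φ_i>, with φ_0 = 1, φ_1 = x, φ_2 = x^2.
G =
  [2, 0, 2/3]
  [0, 2/3, 0]
  [2/3, 0, 2/5],
b = (-2/15, 2/5, 2/35).
Solving gives a_0 = -9/35, a_1 = 3/5, a_2 = 4/7, so
  g(x) = 4*x^2/7 + 3*x/5 - 9/35.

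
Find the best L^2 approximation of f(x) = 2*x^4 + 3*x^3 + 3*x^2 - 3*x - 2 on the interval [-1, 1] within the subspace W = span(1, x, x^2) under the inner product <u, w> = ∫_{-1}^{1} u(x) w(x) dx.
g(x) = 33*x^2/7 - 6*x/5 - 76/35

The best approximation g ∈ W is the orthogonal projection of f onto W. Writing g = a_0 + a_1 x + a_2 x^2, the coefficients solve the normal equations G · a = b where
  G_{ij} = <φ_i, φ_j> and b_i = <f, φ_i>, with φ_0 = 1, φ_1 = x, φ_2 = x^2.
G =
  [2, 0, 2/3]
  [0, 2/3, 0]
  [2/3, 0, 2/5],
b = (-6/5, -4/5, 46/105).
Solving gives a_0 = -76/35, a_1 = -6/5, a_2 = 33/7, so
  g(x) = 33*x^2/7 - 6*x/5 - 76/35.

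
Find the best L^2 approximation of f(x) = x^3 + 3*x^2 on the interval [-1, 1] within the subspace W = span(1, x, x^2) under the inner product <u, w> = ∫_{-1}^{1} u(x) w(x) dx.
g(x) = 3*x^2 + 3*x/5

The best approximation g ∈ W is the orthogonal projection of f onto W. Writing g = a_0 + a_1 x + a_2 x^2, the coefficients solve the normal equations G · a = b where
  G_{ij} = <φ_i, φ_j> and b_i = <f, φ_i>, with φ_0 = 1, φ_1 = x, φ_2 = x^2.
G =
  [2, 0, 2/3]
  [0, 2/3, 0]
  [2/3, 0, 2/5],
b = (2, 2/5, 6/5).
Solving gives a_0 = 0, a_1 = 3/5, a_2 = 3, so
  g(x) = 3*x^2 + 3*x/5.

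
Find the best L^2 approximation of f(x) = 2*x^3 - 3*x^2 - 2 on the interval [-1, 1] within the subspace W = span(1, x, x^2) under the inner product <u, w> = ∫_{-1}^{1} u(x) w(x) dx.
g(x) = -3*x^2 + 6*x/5 - 2

The best approximation g ∈ W is the orthogonal projection of f onto W. Writing g = a_0 + a_1 x + a_2 x^2, the coefficients solve the normal equations G · a = b where
  G_{ij} = <φ_i, φ_j> and b_i = <f, φ_i>, with φ_0 = 1, φ_1 = x, φ_2 = x^2.
G =
  [2, 0, 2/3]
  [0, 2/3, 0]
  [2/3, 0, 2/5],
b = (-6, 4/5, -38/15).
Solving gives a_0 = -2, a_1 = 6/5, a_2 = -3, so
  g(x) = -3*x^2 + 6*x/5 - 2.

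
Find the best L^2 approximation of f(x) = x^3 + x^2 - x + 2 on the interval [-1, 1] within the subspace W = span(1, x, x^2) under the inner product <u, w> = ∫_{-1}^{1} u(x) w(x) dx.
g(x) = x^2 - 2*x/5 + 2

The best approximation g ∈ W is the orthogonal projection of f onto W. Writing g = a_0 + a_1 x + a_2 x^2, the coefficients solve the normal equations G · a = b where
  G_{ij} = <φ_i, φ_j> and b_i = <f, φ_i>, with φ_0 = 1, φ_1 = x, φ_2 = x^2.
G =
  [2, 0, 2/3]
  [0, 2/3, 0]
  [2/3, 0, 2/5],
b = (14/3, -4/15, 26/15).
Solving gives a_0 = 2, a_1 = -2/5, a_2 = 1, so
  g(x) = x^2 - 2*x/5 + 2.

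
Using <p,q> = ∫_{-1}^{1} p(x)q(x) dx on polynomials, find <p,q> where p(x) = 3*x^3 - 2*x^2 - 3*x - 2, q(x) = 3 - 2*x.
<p,q> = -72/5

Expand the product: p(x)·q(x) = -6*x^4 + 13*x^3 - 5*x - 6.
∫_{-1}^{1} of each monomial x^k gives [2/(k+1) if k even, 0 if k odd]. Integrating term-by-term (or equivalently evaluating the antiderivative F(x) = -6*x^5/5 + 13*x^4/4 - 5*x^2/2 - 6*x at the endpoints):
  F(1) − F(−1) = -129/20 − (159/20) = -72/5.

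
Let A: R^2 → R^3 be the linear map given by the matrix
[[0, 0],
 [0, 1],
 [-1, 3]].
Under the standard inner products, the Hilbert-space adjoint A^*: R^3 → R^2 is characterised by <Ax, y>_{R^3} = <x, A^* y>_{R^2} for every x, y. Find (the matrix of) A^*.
A^* = A^T =
[[0, 0, -1],
 [0, 1, 3]]

For real matrices with standard dot products, the defining identity <Ax, y> = <x, A^* y> gives (Ax)^T y = x^T (A^*) y, i.e. x^T A^T y = x^T (A^*) y. Since this holds for all x, y, we must have A^* = A^T. Therefore
A^* =
[[0, 0, -1],
 [0, 1, 3]].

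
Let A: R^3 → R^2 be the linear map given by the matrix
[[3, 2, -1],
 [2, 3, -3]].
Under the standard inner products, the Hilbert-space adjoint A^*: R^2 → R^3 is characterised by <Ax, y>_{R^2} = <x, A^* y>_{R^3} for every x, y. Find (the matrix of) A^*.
A^* = A^T =
[[3, 2],
 [2, 3],
 [-1, -3]]

For real matrices with standard dot products, the defining identity <Ax, y> = <x, A^* y> gives (Ax)^T y = x^T (A^*) y, i.e. x^T A^T y = x^T (A^*) y. Since this holds for all x, y, we must have A^* = A^T. Therefore
A^* =
[[3, 2],
 [2, 3],
 [-1, -3]].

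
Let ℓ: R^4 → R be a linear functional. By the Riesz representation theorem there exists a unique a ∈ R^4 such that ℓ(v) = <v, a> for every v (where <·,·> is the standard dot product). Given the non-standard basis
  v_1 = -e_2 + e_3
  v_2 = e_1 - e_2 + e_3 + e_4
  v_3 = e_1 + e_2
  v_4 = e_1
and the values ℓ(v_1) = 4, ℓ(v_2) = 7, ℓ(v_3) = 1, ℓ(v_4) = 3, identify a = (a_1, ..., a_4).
a = (3, -2, 2, 0)

Write a = (a_1, ..., a_4) in the standard basis. For each basis vector v_i, ℓ(v_i) = <v_i, a> is a linear equation in the a_j's. Collect the n equations into a matrix system V a = ℓ, where row i of V is v_i (expressed in the standard basis). Since V is invertible (lower-triangular with 1s on the diagonal, up to permutation), solve by back-substitution:
  V =
[[0, -1, 1, 0],
 [1, -1, 1, 1],
 [1, 1, 0, 0],
 [1, 0, 0, 0]]
  V a = (4, 7, 1, 3)
Solving gives a = (3, -2, 2, 0).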